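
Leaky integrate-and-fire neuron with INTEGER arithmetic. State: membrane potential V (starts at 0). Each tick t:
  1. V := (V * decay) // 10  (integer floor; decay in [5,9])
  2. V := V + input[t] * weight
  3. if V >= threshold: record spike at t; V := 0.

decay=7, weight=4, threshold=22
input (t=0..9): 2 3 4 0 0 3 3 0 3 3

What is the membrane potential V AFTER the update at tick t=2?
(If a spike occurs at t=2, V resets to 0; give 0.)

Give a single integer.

t=0: input=2 -> V=8
t=1: input=3 -> V=17
t=2: input=4 -> V=0 FIRE
t=3: input=0 -> V=0
t=4: input=0 -> V=0
t=5: input=3 -> V=12
t=6: input=3 -> V=20
t=7: input=0 -> V=14
t=8: input=3 -> V=21
t=9: input=3 -> V=0 FIRE

Answer: 0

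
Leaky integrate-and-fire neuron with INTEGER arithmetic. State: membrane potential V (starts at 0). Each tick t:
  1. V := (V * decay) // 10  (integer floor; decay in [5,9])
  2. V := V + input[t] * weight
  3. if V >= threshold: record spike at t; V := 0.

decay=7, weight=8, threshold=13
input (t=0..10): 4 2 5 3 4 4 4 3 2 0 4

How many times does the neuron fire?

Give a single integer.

t=0: input=4 -> V=0 FIRE
t=1: input=2 -> V=0 FIRE
t=2: input=5 -> V=0 FIRE
t=3: input=3 -> V=0 FIRE
t=4: input=4 -> V=0 FIRE
t=5: input=4 -> V=0 FIRE
t=6: input=4 -> V=0 FIRE
t=7: input=3 -> V=0 FIRE
t=8: input=2 -> V=0 FIRE
t=9: input=0 -> V=0
t=10: input=4 -> V=0 FIRE

Answer: 10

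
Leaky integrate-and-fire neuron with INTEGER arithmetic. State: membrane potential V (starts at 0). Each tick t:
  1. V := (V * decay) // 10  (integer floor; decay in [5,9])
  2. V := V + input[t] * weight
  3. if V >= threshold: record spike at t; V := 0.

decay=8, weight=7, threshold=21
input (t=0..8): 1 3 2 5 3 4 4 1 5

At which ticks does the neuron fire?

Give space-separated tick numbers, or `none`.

t=0: input=1 -> V=7
t=1: input=3 -> V=0 FIRE
t=2: input=2 -> V=14
t=3: input=5 -> V=0 FIRE
t=4: input=3 -> V=0 FIRE
t=5: input=4 -> V=0 FIRE
t=6: input=4 -> V=0 FIRE
t=7: input=1 -> V=7
t=8: input=5 -> V=0 FIRE

Answer: 1 3 4 5 6 8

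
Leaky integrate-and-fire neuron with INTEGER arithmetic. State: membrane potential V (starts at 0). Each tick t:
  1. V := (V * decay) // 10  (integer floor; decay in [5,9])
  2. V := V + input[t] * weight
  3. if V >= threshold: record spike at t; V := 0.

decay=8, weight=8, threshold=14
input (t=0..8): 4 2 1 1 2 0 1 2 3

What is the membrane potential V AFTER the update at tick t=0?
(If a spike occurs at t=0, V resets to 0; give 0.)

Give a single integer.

Answer: 0

Derivation:
t=0: input=4 -> V=0 FIRE
t=1: input=2 -> V=0 FIRE
t=2: input=1 -> V=8
t=3: input=1 -> V=0 FIRE
t=4: input=2 -> V=0 FIRE
t=5: input=0 -> V=0
t=6: input=1 -> V=8
t=7: input=2 -> V=0 FIRE
t=8: input=3 -> V=0 FIRE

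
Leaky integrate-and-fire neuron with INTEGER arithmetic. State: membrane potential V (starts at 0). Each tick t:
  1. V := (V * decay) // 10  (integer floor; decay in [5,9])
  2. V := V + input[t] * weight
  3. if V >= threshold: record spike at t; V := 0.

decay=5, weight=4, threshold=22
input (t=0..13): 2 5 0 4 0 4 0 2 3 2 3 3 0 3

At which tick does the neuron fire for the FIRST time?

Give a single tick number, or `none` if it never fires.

t=0: input=2 -> V=8
t=1: input=5 -> V=0 FIRE
t=2: input=0 -> V=0
t=3: input=4 -> V=16
t=4: input=0 -> V=8
t=5: input=4 -> V=20
t=6: input=0 -> V=10
t=7: input=2 -> V=13
t=8: input=3 -> V=18
t=9: input=2 -> V=17
t=10: input=3 -> V=20
t=11: input=3 -> V=0 FIRE
t=12: input=0 -> V=0
t=13: input=3 -> V=12

Answer: 1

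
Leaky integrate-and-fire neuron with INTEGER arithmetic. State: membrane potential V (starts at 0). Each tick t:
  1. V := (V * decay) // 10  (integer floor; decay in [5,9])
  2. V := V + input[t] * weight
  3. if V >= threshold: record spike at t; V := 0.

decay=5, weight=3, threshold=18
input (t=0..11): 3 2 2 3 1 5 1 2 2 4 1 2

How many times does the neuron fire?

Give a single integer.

t=0: input=3 -> V=9
t=1: input=2 -> V=10
t=2: input=2 -> V=11
t=3: input=3 -> V=14
t=4: input=1 -> V=10
t=5: input=5 -> V=0 FIRE
t=6: input=1 -> V=3
t=7: input=2 -> V=7
t=8: input=2 -> V=9
t=9: input=4 -> V=16
t=10: input=1 -> V=11
t=11: input=2 -> V=11

Answer: 1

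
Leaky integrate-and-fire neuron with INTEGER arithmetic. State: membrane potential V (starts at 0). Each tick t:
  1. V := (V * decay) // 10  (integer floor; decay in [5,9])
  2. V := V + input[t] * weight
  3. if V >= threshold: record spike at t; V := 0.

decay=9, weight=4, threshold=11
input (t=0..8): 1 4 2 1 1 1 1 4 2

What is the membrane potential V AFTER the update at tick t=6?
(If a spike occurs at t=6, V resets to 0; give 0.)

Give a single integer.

t=0: input=1 -> V=4
t=1: input=4 -> V=0 FIRE
t=2: input=2 -> V=8
t=3: input=1 -> V=0 FIRE
t=4: input=1 -> V=4
t=5: input=1 -> V=7
t=6: input=1 -> V=10
t=7: input=4 -> V=0 FIRE
t=8: input=2 -> V=8

Answer: 10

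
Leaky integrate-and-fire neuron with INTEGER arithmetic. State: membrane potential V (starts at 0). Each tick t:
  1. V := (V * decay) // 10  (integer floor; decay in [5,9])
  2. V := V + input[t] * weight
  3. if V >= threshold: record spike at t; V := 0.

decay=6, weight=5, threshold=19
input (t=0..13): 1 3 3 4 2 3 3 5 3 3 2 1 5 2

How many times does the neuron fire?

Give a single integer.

t=0: input=1 -> V=5
t=1: input=3 -> V=18
t=2: input=3 -> V=0 FIRE
t=3: input=4 -> V=0 FIRE
t=4: input=2 -> V=10
t=5: input=3 -> V=0 FIRE
t=6: input=3 -> V=15
t=7: input=5 -> V=0 FIRE
t=8: input=3 -> V=15
t=9: input=3 -> V=0 FIRE
t=10: input=2 -> V=10
t=11: input=1 -> V=11
t=12: input=5 -> V=0 FIRE
t=13: input=2 -> V=10

Answer: 6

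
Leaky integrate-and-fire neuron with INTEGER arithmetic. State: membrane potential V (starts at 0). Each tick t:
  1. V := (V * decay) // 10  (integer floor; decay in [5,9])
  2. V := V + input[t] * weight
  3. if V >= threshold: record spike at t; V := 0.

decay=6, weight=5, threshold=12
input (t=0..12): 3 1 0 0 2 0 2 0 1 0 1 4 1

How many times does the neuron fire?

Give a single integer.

Answer: 3

Derivation:
t=0: input=3 -> V=0 FIRE
t=1: input=1 -> V=5
t=2: input=0 -> V=3
t=3: input=0 -> V=1
t=4: input=2 -> V=10
t=5: input=0 -> V=6
t=6: input=2 -> V=0 FIRE
t=7: input=0 -> V=0
t=8: input=1 -> V=5
t=9: input=0 -> V=3
t=10: input=1 -> V=6
t=11: input=4 -> V=0 FIRE
t=12: input=1 -> V=5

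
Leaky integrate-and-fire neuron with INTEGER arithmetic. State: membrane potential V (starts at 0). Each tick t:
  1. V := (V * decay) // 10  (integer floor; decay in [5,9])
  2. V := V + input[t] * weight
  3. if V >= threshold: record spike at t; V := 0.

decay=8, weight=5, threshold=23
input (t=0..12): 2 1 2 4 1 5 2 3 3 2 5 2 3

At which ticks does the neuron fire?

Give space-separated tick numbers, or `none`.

Answer: 3 5 7 10 12

Derivation:
t=0: input=2 -> V=10
t=1: input=1 -> V=13
t=2: input=2 -> V=20
t=3: input=4 -> V=0 FIRE
t=4: input=1 -> V=5
t=5: input=5 -> V=0 FIRE
t=6: input=2 -> V=10
t=7: input=3 -> V=0 FIRE
t=8: input=3 -> V=15
t=9: input=2 -> V=22
t=10: input=5 -> V=0 FIRE
t=11: input=2 -> V=10
t=12: input=3 -> V=0 FIRE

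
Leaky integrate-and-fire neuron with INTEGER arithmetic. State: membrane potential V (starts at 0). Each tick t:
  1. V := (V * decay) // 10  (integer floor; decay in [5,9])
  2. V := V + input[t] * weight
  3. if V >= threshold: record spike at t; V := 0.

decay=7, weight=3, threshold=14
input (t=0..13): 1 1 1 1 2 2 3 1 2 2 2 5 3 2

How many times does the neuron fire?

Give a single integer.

Answer: 2

Derivation:
t=0: input=1 -> V=3
t=1: input=1 -> V=5
t=2: input=1 -> V=6
t=3: input=1 -> V=7
t=4: input=2 -> V=10
t=5: input=2 -> V=13
t=6: input=3 -> V=0 FIRE
t=7: input=1 -> V=3
t=8: input=2 -> V=8
t=9: input=2 -> V=11
t=10: input=2 -> V=13
t=11: input=5 -> V=0 FIRE
t=12: input=3 -> V=9
t=13: input=2 -> V=12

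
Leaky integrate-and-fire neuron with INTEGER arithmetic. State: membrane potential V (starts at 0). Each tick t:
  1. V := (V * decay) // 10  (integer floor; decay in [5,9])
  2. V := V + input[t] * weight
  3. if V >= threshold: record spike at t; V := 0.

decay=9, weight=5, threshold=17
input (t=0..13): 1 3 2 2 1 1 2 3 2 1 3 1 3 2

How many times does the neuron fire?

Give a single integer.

t=0: input=1 -> V=5
t=1: input=3 -> V=0 FIRE
t=2: input=2 -> V=10
t=3: input=2 -> V=0 FIRE
t=4: input=1 -> V=5
t=5: input=1 -> V=9
t=6: input=2 -> V=0 FIRE
t=7: input=3 -> V=15
t=8: input=2 -> V=0 FIRE
t=9: input=1 -> V=5
t=10: input=3 -> V=0 FIRE
t=11: input=1 -> V=5
t=12: input=3 -> V=0 FIRE
t=13: input=2 -> V=10

Answer: 6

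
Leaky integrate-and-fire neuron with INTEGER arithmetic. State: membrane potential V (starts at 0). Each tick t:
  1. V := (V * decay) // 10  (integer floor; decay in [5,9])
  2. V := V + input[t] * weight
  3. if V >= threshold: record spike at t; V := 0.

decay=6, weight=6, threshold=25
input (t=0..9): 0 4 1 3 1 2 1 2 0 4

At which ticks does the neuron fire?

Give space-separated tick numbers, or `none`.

t=0: input=0 -> V=0
t=1: input=4 -> V=24
t=2: input=1 -> V=20
t=3: input=3 -> V=0 FIRE
t=4: input=1 -> V=6
t=5: input=2 -> V=15
t=6: input=1 -> V=15
t=7: input=2 -> V=21
t=8: input=0 -> V=12
t=9: input=4 -> V=0 FIRE

Answer: 3 9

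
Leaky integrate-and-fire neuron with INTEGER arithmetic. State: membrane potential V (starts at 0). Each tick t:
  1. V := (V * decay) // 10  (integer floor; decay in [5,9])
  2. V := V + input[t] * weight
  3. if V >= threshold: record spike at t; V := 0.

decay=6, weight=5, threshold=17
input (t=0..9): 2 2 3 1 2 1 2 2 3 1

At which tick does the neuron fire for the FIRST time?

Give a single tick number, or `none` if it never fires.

Answer: 2

Derivation:
t=0: input=2 -> V=10
t=1: input=2 -> V=16
t=2: input=3 -> V=0 FIRE
t=3: input=1 -> V=5
t=4: input=2 -> V=13
t=5: input=1 -> V=12
t=6: input=2 -> V=0 FIRE
t=7: input=2 -> V=10
t=8: input=3 -> V=0 FIRE
t=9: input=1 -> V=5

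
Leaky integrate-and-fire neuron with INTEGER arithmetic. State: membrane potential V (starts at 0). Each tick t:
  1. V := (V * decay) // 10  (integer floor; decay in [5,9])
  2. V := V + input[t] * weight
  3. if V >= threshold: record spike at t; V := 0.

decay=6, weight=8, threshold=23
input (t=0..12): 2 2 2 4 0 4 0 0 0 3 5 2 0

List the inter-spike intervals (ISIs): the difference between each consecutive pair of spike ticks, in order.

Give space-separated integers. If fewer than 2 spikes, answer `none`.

t=0: input=2 -> V=16
t=1: input=2 -> V=0 FIRE
t=2: input=2 -> V=16
t=3: input=4 -> V=0 FIRE
t=4: input=0 -> V=0
t=5: input=4 -> V=0 FIRE
t=6: input=0 -> V=0
t=7: input=0 -> V=0
t=8: input=0 -> V=0
t=9: input=3 -> V=0 FIRE
t=10: input=5 -> V=0 FIRE
t=11: input=2 -> V=16
t=12: input=0 -> V=9

Answer: 2 2 4 1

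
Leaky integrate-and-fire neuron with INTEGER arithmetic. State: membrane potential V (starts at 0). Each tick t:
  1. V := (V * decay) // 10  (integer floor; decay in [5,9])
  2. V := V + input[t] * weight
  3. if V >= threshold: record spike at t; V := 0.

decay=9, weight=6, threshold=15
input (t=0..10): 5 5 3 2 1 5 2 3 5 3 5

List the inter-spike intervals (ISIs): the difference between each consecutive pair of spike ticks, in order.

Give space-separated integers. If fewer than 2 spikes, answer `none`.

t=0: input=5 -> V=0 FIRE
t=1: input=5 -> V=0 FIRE
t=2: input=3 -> V=0 FIRE
t=3: input=2 -> V=12
t=4: input=1 -> V=0 FIRE
t=5: input=5 -> V=0 FIRE
t=6: input=2 -> V=12
t=7: input=3 -> V=0 FIRE
t=8: input=5 -> V=0 FIRE
t=9: input=3 -> V=0 FIRE
t=10: input=5 -> V=0 FIRE

Answer: 1 1 2 1 2 1 1 1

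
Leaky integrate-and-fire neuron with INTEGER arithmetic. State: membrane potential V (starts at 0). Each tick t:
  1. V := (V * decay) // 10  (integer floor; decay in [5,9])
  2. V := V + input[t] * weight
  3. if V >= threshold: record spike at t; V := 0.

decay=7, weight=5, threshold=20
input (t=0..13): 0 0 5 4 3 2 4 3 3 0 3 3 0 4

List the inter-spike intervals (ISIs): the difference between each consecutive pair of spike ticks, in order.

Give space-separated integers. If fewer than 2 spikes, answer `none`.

Answer: 1 2 1 2 3 2

Derivation:
t=0: input=0 -> V=0
t=1: input=0 -> V=0
t=2: input=5 -> V=0 FIRE
t=3: input=4 -> V=0 FIRE
t=4: input=3 -> V=15
t=5: input=2 -> V=0 FIRE
t=6: input=4 -> V=0 FIRE
t=7: input=3 -> V=15
t=8: input=3 -> V=0 FIRE
t=9: input=0 -> V=0
t=10: input=3 -> V=15
t=11: input=3 -> V=0 FIRE
t=12: input=0 -> V=0
t=13: input=4 -> V=0 FIRE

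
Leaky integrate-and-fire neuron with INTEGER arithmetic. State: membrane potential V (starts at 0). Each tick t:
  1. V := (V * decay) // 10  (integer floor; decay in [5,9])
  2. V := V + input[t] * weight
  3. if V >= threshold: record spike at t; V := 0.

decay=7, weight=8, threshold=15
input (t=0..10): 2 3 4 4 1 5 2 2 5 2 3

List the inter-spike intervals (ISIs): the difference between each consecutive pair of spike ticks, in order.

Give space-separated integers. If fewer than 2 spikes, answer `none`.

Answer: 1 1 1 2 1 1 1 1 1

Derivation:
t=0: input=2 -> V=0 FIRE
t=1: input=3 -> V=0 FIRE
t=2: input=4 -> V=0 FIRE
t=3: input=4 -> V=0 FIRE
t=4: input=1 -> V=8
t=5: input=5 -> V=0 FIRE
t=6: input=2 -> V=0 FIRE
t=7: input=2 -> V=0 FIRE
t=8: input=5 -> V=0 FIRE
t=9: input=2 -> V=0 FIRE
t=10: input=3 -> V=0 FIRE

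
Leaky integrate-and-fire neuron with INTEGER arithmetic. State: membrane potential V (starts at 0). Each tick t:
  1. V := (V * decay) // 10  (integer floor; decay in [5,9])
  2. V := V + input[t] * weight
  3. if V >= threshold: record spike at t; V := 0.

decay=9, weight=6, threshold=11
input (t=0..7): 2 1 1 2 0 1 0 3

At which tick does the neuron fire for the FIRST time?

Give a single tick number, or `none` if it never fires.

Answer: 0

Derivation:
t=0: input=2 -> V=0 FIRE
t=1: input=1 -> V=6
t=2: input=1 -> V=0 FIRE
t=3: input=2 -> V=0 FIRE
t=4: input=0 -> V=0
t=5: input=1 -> V=6
t=6: input=0 -> V=5
t=7: input=3 -> V=0 FIRE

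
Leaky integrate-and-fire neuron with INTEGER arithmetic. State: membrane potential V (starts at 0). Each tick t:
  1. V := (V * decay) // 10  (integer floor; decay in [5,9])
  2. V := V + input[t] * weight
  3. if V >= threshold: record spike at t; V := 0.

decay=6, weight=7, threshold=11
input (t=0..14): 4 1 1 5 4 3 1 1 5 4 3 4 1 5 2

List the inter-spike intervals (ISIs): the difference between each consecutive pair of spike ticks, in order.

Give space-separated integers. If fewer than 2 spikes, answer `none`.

Answer: 2 1 1 1 2 1 1 1 1 2 1

Derivation:
t=0: input=4 -> V=0 FIRE
t=1: input=1 -> V=7
t=2: input=1 -> V=0 FIRE
t=3: input=5 -> V=0 FIRE
t=4: input=4 -> V=0 FIRE
t=5: input=3 -> V=0 FIRE
t=6: input=1 -> V=7
t=7: input=1 -> V=0 FIRE
t=8: input=5 -> V=0 FIRE
t=9: input=4 -> V=0 FIRE
t=10: input=3 -> V=0 FIRE
t=11: input=4 -> V=0 FIRE
t=12: input=1 -> V=7
t=13: input=5 -> V=0 FIRE
t=14: input=2 -> V=0 FIRE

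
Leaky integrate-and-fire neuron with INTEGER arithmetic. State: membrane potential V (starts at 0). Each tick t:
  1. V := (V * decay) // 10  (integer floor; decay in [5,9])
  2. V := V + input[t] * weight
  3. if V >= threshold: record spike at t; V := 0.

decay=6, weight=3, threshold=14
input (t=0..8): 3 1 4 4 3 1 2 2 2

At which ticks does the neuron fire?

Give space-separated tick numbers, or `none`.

Answer: 2 4

Derivation:
t=0: input=3 -> V=9
t=1: input=1 -> V=8
t=2: input=4 -> V=0 FIRE
t=3: input=4 -> V=12
t=4: input=3 -> V=0 FIRE
t=5: input=1 -> V=3
t=6: input=2 -> V=7
t=7: input=2 -> V=10
t=8: input=2 -> V=12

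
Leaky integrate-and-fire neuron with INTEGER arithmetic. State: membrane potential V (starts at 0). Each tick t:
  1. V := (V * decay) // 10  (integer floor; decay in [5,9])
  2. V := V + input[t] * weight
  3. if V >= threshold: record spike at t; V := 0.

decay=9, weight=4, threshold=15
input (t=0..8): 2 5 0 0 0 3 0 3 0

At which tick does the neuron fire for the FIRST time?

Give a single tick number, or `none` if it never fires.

t=0: input=2 -> V=8
t=1: input=5 -> V=0 FIRE
t=2: input=0 -> V=0
t=3: input=0 -> V=0
t=4: input=0 -> V=0
t=5: input=3 -> V=12
t=6: input=0 -> V=10
t=7: input=3 -> V=0 FIRE
t=8: input=0 -> V=0

Answer: 1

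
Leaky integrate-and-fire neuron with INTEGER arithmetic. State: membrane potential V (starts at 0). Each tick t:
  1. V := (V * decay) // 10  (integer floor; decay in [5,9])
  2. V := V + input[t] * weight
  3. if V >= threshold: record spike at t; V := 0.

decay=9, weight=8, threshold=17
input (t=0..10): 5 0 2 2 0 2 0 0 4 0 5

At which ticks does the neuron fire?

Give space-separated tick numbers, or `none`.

t=0: input=5 -> V=0 FIRE
t=1: input=0 -> V=0
t=2: input=2 -> V=16
t=3: input=2 -> V=0 FIRE
t=4: input=0 -> V=0
t=5: input=2 -> V=16
t=6: input=0 -> V=14
t=7: input=0 -> V=12
t=8: input=4 -> V=0 FIRE
t=9: input=0 -> V=0
t=10: input=5 -> V=0 FIRE

Answer: 0 3 8 10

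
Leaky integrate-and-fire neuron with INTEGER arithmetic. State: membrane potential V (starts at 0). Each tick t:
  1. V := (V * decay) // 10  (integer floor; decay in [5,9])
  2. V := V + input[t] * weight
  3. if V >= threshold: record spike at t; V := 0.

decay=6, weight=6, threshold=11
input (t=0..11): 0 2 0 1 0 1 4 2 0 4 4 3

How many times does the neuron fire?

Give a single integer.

Answer: 6

Derivation:
t=0: input=0 -> V=0
t=1: input=2 -> V=0 FIRE
t=2: input=0 -> V=0
t=3: input=1 -> V=6
t=4: input=0 -> V=3
t=5: input=1 -> V=7
t=6: input=4 -> V=0 FIRE
t=7: input=2 -> V=0 FIRE
t=8: input=0 -> V=0
t=9: input=4 -> V=0 FIRE
t=10: input=4 -> V=0 FIRE
t=11: input=3 -> V=0 FIRE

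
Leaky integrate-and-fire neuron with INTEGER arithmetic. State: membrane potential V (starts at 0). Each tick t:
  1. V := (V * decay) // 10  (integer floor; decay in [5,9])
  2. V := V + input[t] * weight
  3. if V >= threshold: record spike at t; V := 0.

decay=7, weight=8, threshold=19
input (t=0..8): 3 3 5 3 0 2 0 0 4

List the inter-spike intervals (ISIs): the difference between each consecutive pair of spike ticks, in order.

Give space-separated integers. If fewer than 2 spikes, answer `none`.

t=0: input=3 -> V=0 FIRE
t=1: input=3 -> V=0 FIRE
t=2: input=5 -> V=0 FIRE
t=3: input=3 -> V=0 FIRE
t=4: input=0 -> V=0
t=5: input=2 -> V=16
t=6: input=0 -> V=11
t=7: input=0 -> V=7
t=8: input=4 -> V=0 FIRE

Answer: 1 1 1 5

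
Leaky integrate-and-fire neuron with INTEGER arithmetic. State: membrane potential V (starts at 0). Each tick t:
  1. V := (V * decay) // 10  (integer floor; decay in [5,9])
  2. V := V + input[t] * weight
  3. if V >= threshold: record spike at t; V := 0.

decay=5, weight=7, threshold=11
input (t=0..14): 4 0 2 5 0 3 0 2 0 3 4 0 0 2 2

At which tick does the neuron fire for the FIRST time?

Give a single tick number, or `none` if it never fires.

t=0: input=4 -> V=0 FIRE
t=1: input=0 -> V=0
t=2: input=2 -> V=0 FIRE
t=3: input=5 -> V=0 FIRE
t=4: input=0 -> V=0
t=5: input=3 -> V=0 FIRE
t=6: input=0 -> V=0
t=7: input=2 -> V=0 FIRE
t=8: input=0 -> V=0
t=9: input=3 -> V=0 FIRE
t=10: input=4 -> V=0 FIRE
t=11: input=0 -> V=0
t=12: input=0 -> V=0
t=13: input=2 -> V=0 FIRE
t=14: input=2 -> V=0 FIRE

Answer: 0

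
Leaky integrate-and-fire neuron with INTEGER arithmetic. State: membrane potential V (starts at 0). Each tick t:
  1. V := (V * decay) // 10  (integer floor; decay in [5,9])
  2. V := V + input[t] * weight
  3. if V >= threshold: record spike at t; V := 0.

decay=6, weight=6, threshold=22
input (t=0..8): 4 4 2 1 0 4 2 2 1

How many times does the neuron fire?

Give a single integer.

t=0: input=4 -> V=0 FIRE
t=1: input=4 -> V=0 FIRE
t=2: input=2 -> V=12
t=3: input=1 -> V=13
t=4: input=0 -> V=7
t=5: input=4 -> V=0 FIRE
t=6: input=2 -> V=12
t=7: input=2 -> V=19
t=8: input=1 -> V=17

Answer: 3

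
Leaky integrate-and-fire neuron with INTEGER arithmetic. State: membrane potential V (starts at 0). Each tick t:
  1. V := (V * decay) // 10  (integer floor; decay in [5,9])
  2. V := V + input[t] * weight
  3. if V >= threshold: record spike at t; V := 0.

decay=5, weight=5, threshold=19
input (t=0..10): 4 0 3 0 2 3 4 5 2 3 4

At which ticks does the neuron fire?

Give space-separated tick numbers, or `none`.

t=0: input=4 -> V=0 FIRE
t=1: input=0 -> V=0
t=2: input=3 -> V=15
t=3: input=0 -> V=7
t=4: input=2 -> V=13
t=5: input=3 -> V=0 FIRE
t=6: input=4 -> V=0 FIRE
t=7: input=5 -> V=0 FIRE
t=8: input=2 -> V=10
t=9: input=3 -> V=0 FIRE
t=10: input=4 -> V=0 FIRE

Answer: 0 5 6 7 9 10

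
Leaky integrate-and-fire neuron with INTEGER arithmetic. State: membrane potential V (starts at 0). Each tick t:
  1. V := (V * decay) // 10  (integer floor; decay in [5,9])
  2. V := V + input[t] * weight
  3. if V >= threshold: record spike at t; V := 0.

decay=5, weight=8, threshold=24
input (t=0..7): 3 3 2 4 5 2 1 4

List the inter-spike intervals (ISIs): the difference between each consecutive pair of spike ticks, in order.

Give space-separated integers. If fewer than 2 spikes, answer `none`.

Answer: 1 2 1 3

Derivation:
t=0: input=3 -> V=0 FIRE
t=1: input=3 -> V=0 FIRE
t=2: input=2 -> V=16
t=3: input=4 -> V=0 FIRE
t=4: input=5 -> V=0 FIRE
t=5: input=2 -> V=16
t=6: input=1 -> V=16
t=7: input=4 -> V=0 FIRE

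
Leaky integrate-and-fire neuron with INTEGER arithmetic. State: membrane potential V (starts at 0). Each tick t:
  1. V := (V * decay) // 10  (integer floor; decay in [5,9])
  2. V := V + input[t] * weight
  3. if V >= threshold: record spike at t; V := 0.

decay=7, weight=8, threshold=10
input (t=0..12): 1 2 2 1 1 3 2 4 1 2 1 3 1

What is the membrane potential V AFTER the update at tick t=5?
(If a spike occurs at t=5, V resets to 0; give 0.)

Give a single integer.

t=0: input=1 -> V=8
t=1: input=2 -> V=0 FIRE
t=2: input=2 -> V=0 FIRE
t=3: input=1 -> V=8
t=4: input=1 -> V=0 FIRE
t=5: input=3 -> V=0 FIRE
t=6: input=2 -> V=0 FIRE
t=7: input=4 -> V=0 FIRE
t=8: input=1 -> V=8
t=9: input=2 -> V=0 FIRE
t=10: input=1 -> V=8
t=11: input=3 -> V=0 FIRE
t=12: input=1 -> V=8

Answer: 0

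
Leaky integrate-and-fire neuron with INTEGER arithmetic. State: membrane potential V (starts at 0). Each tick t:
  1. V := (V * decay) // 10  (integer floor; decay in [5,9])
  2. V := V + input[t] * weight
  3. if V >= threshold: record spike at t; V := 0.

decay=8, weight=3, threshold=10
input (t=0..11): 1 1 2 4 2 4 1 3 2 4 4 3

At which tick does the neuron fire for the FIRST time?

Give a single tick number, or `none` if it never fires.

t=0: input=1 -> V=3
t=1: input=1 -> V=5
t=2: input=2 -> V=0 FIRE
t=3: input=4 -> V=0 FIRE
t=4: input=2 -> V=6
t=5: input=4 -> V=0 FIRE
t=6: input=1 -> V=3
t=7: input=3 -> V=0 FIRE
t=8: input=2 -> V=6
t=9: input=4 -> V=0 FIRE
t=10: input=4 -> V=0 FIRE
t=11: input=3 -> V=9

Answer: 2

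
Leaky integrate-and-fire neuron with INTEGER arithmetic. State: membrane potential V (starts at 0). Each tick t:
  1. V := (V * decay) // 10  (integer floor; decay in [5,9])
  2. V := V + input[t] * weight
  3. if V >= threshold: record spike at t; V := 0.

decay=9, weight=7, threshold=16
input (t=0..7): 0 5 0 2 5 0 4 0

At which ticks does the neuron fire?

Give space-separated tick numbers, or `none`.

t=0: input=0 -> V=0
t=1: input=5 -> V=0 FIRE
t=2: input=0 -> V=0
t=3: input=2 -> V=14
t=4: input=5 -> V=0 FIRE
t=5: input=0 -> V=0
t=6: input=4 -> V=0 FIRE
t=7: input=0 -> V=0

Answer: 1 4 6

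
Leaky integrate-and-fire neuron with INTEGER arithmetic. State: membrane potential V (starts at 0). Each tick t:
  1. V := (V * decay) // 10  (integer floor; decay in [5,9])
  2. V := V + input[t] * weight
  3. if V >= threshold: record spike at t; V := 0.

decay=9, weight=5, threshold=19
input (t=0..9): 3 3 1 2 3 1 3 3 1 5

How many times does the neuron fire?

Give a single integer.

t=0: input=3 -> V=15
t=1: input=3 -> V=0 FIRE
t=2: input=1 -> V=5
t=3: input=2 -> V=14
t=4: input=3 -> V=0 FIRE
t=5: input=1 -> V=5
t=6: input=3 -> V=0 FIRE
t=7: input=3 -> V=15
t=8: input=1 -> V=18
t=9: input=5 -> V=0 FIRE

Answer: 4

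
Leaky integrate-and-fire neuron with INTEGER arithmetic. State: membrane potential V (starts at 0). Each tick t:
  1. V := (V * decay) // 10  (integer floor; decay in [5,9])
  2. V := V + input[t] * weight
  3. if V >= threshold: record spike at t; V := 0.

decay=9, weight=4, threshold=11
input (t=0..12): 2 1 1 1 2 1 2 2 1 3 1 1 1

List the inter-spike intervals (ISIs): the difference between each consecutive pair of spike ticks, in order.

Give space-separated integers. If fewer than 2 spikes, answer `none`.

Answer: 3 2 2 1

Derivation:
t=0: input=2 -> V=8
t=1: input=1 -> V=0 FIRE
t=2: input=1 -> V=4
t=3: input=1 -> V=7
t=4: input=2 -> V=0 FIRE
t=5: input=1 -> V=4
t=6: input=2 -> V=0 FIRE
t=7: input=2 -> V=8
t=8: input=1 -> V=0 FIRE
t=9: input=3 -> V=0 FIRE
t=10: input=1 -> V=4
t=11: input=1 -> V=7
t=12: input=1 -> V=10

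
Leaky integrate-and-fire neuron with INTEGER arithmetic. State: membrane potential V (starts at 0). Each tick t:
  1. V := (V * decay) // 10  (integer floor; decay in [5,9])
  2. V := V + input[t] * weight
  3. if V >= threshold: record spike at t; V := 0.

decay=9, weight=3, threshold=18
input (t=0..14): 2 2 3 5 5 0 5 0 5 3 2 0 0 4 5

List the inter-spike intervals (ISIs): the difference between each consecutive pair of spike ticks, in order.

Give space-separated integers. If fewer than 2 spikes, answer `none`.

t=0: input=2 -> V=6
t=1: input=2 -> V=11
t=2: input=3 -> V=0 FIRE
t=3: input=5 -> V=15
t=4: input=5 -> V=0 FIRE
t=5: input=0 -> V=0
t=6: input=5 -> V=15
t=7: input=0 -> V=13
t=8: input=5 -> V=0 FIRE
t=9: input=3 -> V=9
t=10: input=2 -> V=14
t=11: input=0 -> V=12
t=12: input=0 -> V=10
t=13: input=4 -> V=0 FIRE
t=14: input=5 -> V=15

Answer: 2 4 5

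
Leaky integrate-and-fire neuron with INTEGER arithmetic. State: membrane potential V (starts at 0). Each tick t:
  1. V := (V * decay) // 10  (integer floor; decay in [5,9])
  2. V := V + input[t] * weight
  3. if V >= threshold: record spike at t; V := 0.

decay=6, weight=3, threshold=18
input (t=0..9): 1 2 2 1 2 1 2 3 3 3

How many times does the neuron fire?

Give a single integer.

Answer: 1

Derivation:
t=0: input=1 -> V=3
t=1: input=2 -> V=7
t=2: input=2 -> V=10
t=3: input=1 -> V=9
t=4: input=2 -> V=11
t=5: input=1 -> V=9
t=6: input=2 -> V=11
t=7: input=3 -> V=15
t=8: input=3 -> V=0 FIRE
t=9: input=3 -> V=9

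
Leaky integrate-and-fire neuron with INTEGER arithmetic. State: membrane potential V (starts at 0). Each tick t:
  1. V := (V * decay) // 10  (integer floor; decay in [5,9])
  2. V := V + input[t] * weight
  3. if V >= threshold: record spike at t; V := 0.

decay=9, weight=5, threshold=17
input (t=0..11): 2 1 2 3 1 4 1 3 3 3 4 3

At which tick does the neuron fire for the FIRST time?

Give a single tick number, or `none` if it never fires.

t=0: input=2 -> V=10
t=1: input=1 -> V=14
t=2: input=2 -> V=0 FIRE
t=3: input=3 -> V=15
t=4: input=1 -> V=0 FIRE
t=5: input=4 -> V=0 FIRE
t=6: input=1 -> V=5
t=7: input=3 -> V=0 FIRE
t=8: input=3 -> V=15
t=9: input=3 -> V=0 FIRE
t=10: input=4 -> V=0 FIRE
t=11: input=3 -> V=15

Answer: 2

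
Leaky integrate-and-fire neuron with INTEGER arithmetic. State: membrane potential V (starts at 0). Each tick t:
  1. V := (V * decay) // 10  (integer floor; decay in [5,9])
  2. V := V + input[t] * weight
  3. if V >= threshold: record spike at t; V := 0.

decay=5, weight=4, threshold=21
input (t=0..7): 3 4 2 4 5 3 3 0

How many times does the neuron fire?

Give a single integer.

t=0: input=3 -> V=12
t=1: input=4 -> V=0 FIRE
t=2: input=2 -> V=8
t=3: input=4 -> V=20
t=4: input=5 -> V=0 FIRE
t=5: input=3 -> V=12
t=6: input=3 -> V=18
t=7: input=0 -> V=9

Answer: 2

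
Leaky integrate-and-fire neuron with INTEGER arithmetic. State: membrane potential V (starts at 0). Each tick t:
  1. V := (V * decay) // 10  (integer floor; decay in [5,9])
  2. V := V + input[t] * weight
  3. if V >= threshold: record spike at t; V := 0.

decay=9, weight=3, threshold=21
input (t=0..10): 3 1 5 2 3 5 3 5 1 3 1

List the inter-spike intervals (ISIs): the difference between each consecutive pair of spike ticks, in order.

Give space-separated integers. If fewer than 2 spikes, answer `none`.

Answer: 3 2

Derivation:
t=0: input=3 -> V=9
t=1: input=1 -> V=11
t=2: input=5 -> V=0 FIRE
t=3: input=2 -> V=6
t=4: input=3 -> V=14
t=5: input=5 -> V=0 FIRE
t=6: input=3 -> V=9
t=7: input=5 -> V=0 FIRE
t=8: input=1 -> V=3
t=9: input=3 -> V=11
t=10: input=1 -> V=12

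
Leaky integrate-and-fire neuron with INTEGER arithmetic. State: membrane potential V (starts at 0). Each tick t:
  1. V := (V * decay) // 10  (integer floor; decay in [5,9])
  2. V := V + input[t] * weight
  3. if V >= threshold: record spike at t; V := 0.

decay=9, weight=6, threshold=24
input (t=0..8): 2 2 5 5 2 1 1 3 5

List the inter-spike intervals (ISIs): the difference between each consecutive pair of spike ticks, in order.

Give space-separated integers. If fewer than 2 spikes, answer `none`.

t=0: input=2 -> V=12
t=1: input=2 -> V=22
t=2: input=5 -> V=0 FIRE
t=3: input=5 -> V=0 FIRE
t=4: input=2 -> V=12
t=5: input=1 -> V=16
t=6: input=1 -> V=20
t=7: input=3 -> V=0 FIRE
t=8: input=5 -> V=0 FIRE

Answer: 1 4 1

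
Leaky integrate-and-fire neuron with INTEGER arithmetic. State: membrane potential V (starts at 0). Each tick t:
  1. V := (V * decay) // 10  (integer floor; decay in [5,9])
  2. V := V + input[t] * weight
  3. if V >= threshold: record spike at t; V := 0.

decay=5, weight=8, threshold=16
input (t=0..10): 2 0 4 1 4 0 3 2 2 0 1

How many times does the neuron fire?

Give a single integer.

Answer: 6

Derivation:
t=0: input=2 -> V=0 FIRE
t=1: input=0 -> V=0
t=2: input=4 -> V=0 FIRE
t=3: input=1 -> V=8
t=4: input=4 -> V=0 FIRE
t=5: input=0 -> V=0
t=6: input=3 -> V=0 FIRE
t=7: input=2 -> V=0 FIRE
t=8: input=2 -> V=0 FIRE
t=9: input=0 -> V=0
t=10: input=1 -> V=8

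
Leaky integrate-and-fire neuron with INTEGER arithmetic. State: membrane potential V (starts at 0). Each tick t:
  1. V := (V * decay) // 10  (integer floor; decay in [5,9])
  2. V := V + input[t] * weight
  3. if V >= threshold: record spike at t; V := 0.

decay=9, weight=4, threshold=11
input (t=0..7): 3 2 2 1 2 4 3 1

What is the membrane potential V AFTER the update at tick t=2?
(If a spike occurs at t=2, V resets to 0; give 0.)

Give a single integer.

Answer: 0

Derivation:
t=0: input=3 -> V=0 FIRE
t=1: input=2 -> V=8
t=2: input=2 -> V=0 FIRE
t=3: input=1 -> V=4
t=4: input=2 -> V=0 FIRE
t=5: input=4 -> V=0 FIRE
t=6: input=3 -> V=0 FIRE
t=7: input=1 -> V=4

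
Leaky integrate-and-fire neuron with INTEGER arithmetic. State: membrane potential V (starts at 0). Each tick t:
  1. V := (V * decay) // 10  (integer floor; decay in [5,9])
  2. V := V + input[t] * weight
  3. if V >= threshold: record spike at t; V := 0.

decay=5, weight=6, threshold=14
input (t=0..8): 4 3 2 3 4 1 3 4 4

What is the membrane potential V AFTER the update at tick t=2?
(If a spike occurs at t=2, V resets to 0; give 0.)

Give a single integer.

t=0: input=4 -> V=0 FIRE
t=1: input=3 -> V=0 FIRE
t=2: input=2 -> V=12
t=3: input=3 -> V=0 FIRE
t=4: input=4 -> V=0 FIRE
t=5: input=1 -> V=6
t=6: input=3 -> V=0 FIRE
t=7: input=4 -> V=0 FIRE
t=8: input=4 -> V=0 FIRE

Answer: 12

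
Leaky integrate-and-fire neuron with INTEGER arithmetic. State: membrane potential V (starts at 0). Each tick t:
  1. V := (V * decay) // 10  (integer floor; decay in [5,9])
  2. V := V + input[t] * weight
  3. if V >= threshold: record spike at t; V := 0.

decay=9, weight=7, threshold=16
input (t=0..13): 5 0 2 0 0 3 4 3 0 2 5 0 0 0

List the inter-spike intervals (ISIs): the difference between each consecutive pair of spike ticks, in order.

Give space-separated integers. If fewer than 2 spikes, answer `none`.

t=0: input=5 -> V=0 FIRE
t=1: input=0 -> V=0
t=2: input=2 -> V=14
t=3: input=0 -> V=12
t=4: input=0 -> V=10
t=5: input=3 -> V=0 FIRE
t=6: input=4 -> V=0 FIRE
t=7: input=3 -> V=0 FIRE
t=8: input=0 -> V=0
t=9: input=2 -> V=14
t=10: input=5 -> V=0 FIRE
t=11: input=0 -> V=0
t=12: input=0 -> V=0
t=13: input=0 -> V=0

Answer: 5 1 1 3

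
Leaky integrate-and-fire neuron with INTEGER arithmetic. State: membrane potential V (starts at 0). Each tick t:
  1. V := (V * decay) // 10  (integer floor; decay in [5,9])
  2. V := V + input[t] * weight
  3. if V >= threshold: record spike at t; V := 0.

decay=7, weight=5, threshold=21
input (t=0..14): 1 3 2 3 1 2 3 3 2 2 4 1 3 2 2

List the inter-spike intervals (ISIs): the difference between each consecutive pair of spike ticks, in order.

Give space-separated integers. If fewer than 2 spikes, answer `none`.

Answer: 4 3 3

Derivation:
t=0: input=1 -> V=5
t=1: input=3 -> V=18
t=2: input=2 -> V=0 FIRE
t=3: input=3 -> V=15
t=4: input=1 -> V=15
t=5: input=2 -> V=20
t=6: input=3 -> V=0 FIRE
t=7: input=3 -> V=15
t=8: input=2 -> V=20
t=9: input=2 -> V=0 FIRE
t=10: input=4 -> V=20
t=11: input=1 -> V=19
t=12: input=3 -> V=0 FIRE
t=13: input=2 -> V=10
t=14: input=2 -> V=17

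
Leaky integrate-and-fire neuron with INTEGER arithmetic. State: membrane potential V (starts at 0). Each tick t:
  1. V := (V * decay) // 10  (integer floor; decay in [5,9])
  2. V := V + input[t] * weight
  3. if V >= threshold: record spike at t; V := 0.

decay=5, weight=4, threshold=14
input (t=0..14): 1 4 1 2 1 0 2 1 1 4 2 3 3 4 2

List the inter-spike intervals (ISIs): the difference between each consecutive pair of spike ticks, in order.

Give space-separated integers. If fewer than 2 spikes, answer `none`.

Answer: 8 2 2

Derivation:
t=0: input=1 -> V=4
t=1: input=4 -> V=0 FIRE
t=2: input=1 -> V=4
t=3: input=2 -> V=10
t=4: input=1 -> V=9
t=5: input=0 -> V=4
t=6: input=2 -> V=10
t=7: input=1 -> V=9
t=8: input=1 -> V=8
t=9: input=4 -> V=0 FIRE
t=10: input=2 -> V=8
t=11: input=3 -> V=0 FIRE
t=12: input=3 -> V=12
t=13: input=4 -> V=0 FIRE
t=14: input=2 -> V=8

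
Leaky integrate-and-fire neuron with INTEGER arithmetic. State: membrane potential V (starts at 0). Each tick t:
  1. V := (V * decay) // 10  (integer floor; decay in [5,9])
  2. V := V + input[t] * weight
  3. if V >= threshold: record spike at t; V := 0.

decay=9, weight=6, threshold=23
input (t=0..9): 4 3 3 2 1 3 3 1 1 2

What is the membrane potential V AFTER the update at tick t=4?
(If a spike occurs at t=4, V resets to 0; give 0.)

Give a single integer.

Answer: 16

Derivation:
t=0: input=4 -> V=0 FIRE
t=1: input=3 -> V=18
t=2: input=3 -> V=0 FIRE
t=3: input=2 -> V=12
t=4: input=1 -> V=16
t=5: input=3 -> V=0 FIRE
t=6: input=3 -> V=18
t=7: input=1 -> V=22
t=8: input=1 -> V=0 FIRE
t=9: input=2 -> V=12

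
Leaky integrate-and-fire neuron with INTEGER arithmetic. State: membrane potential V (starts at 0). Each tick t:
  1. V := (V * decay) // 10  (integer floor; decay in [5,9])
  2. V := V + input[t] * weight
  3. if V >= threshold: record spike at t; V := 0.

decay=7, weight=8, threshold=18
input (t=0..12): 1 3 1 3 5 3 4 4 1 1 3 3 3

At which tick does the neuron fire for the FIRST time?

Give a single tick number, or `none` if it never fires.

Answer: 1

Derivation:
t=0: input=1 -> V=8
t=1: input=3 -> V=0 FIRE
t=2: input=1 -> V=8
t=3: input=3 -> V=0 FIRE
t=4: input=5 -> V=0 FIRE
t=5: input=3 -> V=0 FIRE
t=6: input=4 -> V=0 FIRE
t=7: input=4 -> V=0 FIRE
t=8: input=1 -> V=8
t=9: input=1 -> V=13
t=10: input=3 -> V=0 FIRE
t=11: input=3 -> V=0 FIRE
t=12: input=3 -> V=0 FIRE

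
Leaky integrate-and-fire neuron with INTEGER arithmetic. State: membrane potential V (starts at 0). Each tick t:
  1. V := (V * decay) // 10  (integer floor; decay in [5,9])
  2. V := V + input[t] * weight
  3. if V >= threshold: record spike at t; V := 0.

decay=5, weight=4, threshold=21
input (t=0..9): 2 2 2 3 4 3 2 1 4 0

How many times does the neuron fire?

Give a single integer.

Answer: 2

Derivation:
t=0: input=2 -> V=8
t=1: input=2 -> V=12
t=2: input=2 -> V=14
t=3: input=3 -> V=19
t=4: input=4 -> V=0 FIRE
t=5: input=3 -> V=12
t=6: input=2 -> V=14
t=7: input=1 -> V=11
t=8: input=4 -> V=0 FIRE
t=9: input=0 -> V=0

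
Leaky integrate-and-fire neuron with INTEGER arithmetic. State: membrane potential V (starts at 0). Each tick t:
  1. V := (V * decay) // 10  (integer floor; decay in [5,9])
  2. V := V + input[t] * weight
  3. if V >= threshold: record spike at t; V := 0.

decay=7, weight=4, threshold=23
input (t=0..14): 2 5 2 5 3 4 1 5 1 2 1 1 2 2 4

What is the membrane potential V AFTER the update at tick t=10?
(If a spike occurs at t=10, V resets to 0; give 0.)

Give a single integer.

Answer: 18

Derivation:
t=0: input=2 -> V=8
t=1: input=5 -> V=0 FIRE
t=2: input=2 -> V=8
t=3: input=5 -> V=0 FIRE
t=4: input=3 -> V=12
t=5: input=4 -> V=0 FIRE
t=6: input=1 -> V=4
t=7: input=5 -> V=22
t=8: input=1 -> V=19
t=9: input=2 -> V=21
t=10: input=1 -> V=18
t=11: input=1 -> V=16
t=12: input=2 -> V=19
t=13: input=2 -> V=21
t=14: input=4 -> V=0 FIRE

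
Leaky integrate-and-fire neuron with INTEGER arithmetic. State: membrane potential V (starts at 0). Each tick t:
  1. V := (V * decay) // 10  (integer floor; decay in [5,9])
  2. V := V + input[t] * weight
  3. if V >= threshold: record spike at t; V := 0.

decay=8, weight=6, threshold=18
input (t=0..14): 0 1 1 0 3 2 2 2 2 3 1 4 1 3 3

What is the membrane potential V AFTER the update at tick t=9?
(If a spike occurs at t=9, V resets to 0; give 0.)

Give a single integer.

t=0: input=0 -> V=0
t=1: input=1 -> V=6
t=2: input=1 -> V=10
t=3: input=0 -> V=8
t=4: input=3 -> V=0 FIRE
t=5: input=2 -> V=12
t=6: input=2 -> V=0 FIRE
t=7: input=2 -> V=12
t=8: input=2 -> V=0 FIRE
t=9: input=3 -> V=0 FIRE
t=10: input=1 -> V=6
t=11: input=4 -> V=0 FIRE
t=12: input=1 -> V=6
t=13: input=3 -> V=0 FIRE
t=14: input=3 -> V=0 FIRE

Answer: 0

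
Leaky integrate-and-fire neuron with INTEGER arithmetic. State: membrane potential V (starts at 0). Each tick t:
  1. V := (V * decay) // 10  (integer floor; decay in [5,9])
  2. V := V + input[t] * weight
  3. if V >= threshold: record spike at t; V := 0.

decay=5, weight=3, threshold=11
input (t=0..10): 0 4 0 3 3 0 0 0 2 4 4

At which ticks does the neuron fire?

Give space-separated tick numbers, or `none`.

Answer: 1 4 9 10

Derivation:
t=0: input=0 -> V=0
t=1: input=4 -> V=0 FIRE
t=2: input=0 -> V=0
t=3: input=3 -> V=9
t=4: input=3 -> V=0 FIRE
t=5: input=0 -> V=0
t=6: input=0 -> V=0
t=7: input=0 -> V=0
t=8: input=2 -> V=6
t=9: input=4 -> V=0 FIRE
t=10: input=4 -> V=0 FIRE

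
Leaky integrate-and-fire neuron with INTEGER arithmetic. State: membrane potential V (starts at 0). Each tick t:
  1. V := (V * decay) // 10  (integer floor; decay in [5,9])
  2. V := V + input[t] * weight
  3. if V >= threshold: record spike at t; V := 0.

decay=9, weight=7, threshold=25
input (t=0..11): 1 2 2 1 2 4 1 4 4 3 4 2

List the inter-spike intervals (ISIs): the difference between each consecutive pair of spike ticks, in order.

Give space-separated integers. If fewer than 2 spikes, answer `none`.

t=0: input=1 -> V=7
t=1: input=2 -> V=20
t=2: input=2 -> V=0 FIRE
t=3: input=1 -> V=7
t=4: input=2 -> V=20
t=5: input=4 -> V=0 FIRE
t=6: input=1 -> V=7
t=7: input=4 -> V=0 FIRE
t=8: input=4 -> V=0 FIRE
t=9: input=3 -> V=21
t=10: input=4 -> V=0 FIRE
t=11: input=2 -> V=14

Answer: 3 2 1 2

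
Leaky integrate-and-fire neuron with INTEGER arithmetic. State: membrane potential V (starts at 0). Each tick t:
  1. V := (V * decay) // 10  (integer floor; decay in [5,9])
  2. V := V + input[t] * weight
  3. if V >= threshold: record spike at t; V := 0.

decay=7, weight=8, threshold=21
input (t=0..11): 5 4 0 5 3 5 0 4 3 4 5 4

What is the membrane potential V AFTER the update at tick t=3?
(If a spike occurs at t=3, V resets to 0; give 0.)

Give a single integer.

Answer: 0

Derivation:
t=0: input=5 -> V=0 FIRE
t=1: input=4 -> V=0 FIRE
t=2: input=0 -> V=0
t=3: input=5 -> V=0 FIRE
t=4: input=3 -> V=0 FIRE
t=5: input=5 -> V=0 FIRE
t=6: input=0 -> V=0
t=7: input=4 -> V=0 FIRE
t=8: input=3 -> V=0 FIRE
t=9: input=4 -> V=0 FIRE
t=10: input=5 -> V=0 FIRE
t=11: input=4 -> V=0 FIRE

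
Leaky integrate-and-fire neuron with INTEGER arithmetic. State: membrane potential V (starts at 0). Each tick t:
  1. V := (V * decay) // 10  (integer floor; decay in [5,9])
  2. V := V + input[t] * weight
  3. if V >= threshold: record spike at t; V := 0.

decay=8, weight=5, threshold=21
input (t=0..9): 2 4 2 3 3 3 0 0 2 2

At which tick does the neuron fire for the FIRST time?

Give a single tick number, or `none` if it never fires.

Answer: 1

Derivation:
t=0: input=2 -> V=10
t=1: input=4 -> V=0 FIRE
t=2: input=2 -> V=10
t=3: input=3 -> V=0 FIRE
t=4: input=3 -> V=15
t=5: input=3 -> V=0 FIRE
t=6: input=0 -> V=0
t=7: input=0 -> V=0
t=8: input=2 -> V=10
t=9: input=2 -> V=18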